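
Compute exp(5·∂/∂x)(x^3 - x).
x^{3} + 15 x^{2} + 74 x + 120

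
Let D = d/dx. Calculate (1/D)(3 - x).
- \frac{x^{2}}{2} + 3 x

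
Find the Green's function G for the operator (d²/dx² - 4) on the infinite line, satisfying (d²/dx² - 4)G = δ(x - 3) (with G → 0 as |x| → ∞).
-\frac{e^{-2|x - 3|}}{4}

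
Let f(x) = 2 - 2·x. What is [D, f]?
-2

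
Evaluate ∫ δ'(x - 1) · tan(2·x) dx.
- \frac{2}{\cos^{2}{\left(2 \right)}}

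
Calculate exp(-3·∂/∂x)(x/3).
\frac{x}{3} - 1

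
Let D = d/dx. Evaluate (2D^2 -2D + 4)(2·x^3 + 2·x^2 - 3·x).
8 x^{3} - 4 x^{2} + 4 x + 14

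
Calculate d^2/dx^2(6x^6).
180 x^{4}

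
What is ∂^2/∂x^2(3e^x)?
3 e^{x}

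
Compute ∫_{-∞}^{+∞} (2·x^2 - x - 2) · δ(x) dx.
-2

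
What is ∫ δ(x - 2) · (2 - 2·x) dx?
-2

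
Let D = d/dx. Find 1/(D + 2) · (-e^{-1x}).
- e^{- x}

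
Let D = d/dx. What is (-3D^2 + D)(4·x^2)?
8 x - 24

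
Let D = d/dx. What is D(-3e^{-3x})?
9 e^{- 3 x}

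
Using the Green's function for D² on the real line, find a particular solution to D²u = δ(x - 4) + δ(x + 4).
\frac{|x - 4|}{2} + \frac{|x + 4|}{2}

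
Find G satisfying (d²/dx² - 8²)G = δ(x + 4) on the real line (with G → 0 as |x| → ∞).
-\frac{e^{-8|x + 4|}}{16}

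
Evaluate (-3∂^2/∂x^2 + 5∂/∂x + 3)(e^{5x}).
- 47 e^{5 x}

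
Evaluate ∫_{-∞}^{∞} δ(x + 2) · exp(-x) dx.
e^{2}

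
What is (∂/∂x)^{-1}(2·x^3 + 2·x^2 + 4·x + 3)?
\frac{x^{4}}{2} + \frac{2 x^{3}}{3} + 2 x^{2} + 3 x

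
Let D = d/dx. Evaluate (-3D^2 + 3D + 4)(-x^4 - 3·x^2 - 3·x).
- 4 x^{4} - 12 x^{3} + 24 x^{2} - 30 x + 9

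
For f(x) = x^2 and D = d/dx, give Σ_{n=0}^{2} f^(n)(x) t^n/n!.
t^{2} + 2 t x + x^{2}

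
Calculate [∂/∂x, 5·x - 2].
5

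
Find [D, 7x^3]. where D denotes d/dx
21 x^{2}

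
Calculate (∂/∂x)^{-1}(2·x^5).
\frac{x^{6}}{3}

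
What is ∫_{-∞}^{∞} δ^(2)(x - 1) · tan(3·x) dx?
\frac{18 \tan{\left(3 \right)}}{\cos^{2}{\left(3 \right)}}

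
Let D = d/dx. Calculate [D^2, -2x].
-4D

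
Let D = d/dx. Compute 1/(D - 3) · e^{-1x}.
- \frac{e^{- x}}{4}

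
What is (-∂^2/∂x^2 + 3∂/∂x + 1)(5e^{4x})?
- 15 e^{4 x}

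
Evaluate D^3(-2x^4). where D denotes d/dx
- 48 x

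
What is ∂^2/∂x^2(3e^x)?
3 e^{x}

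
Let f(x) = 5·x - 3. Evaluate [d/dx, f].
5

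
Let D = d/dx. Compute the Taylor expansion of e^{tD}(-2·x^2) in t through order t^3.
- 2 t^{2} - 4 t x - 2 x^{2}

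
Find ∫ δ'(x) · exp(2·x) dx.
-2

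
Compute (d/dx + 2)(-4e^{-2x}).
0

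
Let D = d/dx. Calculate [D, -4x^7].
- 28 x^{6}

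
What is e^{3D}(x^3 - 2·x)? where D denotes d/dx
x^{3} + 9 x^{2} + 25 x + 21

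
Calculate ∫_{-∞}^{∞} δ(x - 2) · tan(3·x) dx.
\tan{\left(6 \right)}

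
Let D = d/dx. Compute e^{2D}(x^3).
x^{3} + 6 x^{2} + 12 x + 8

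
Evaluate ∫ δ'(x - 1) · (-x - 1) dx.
1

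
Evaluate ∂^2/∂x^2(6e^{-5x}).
150 e^{- 5 x}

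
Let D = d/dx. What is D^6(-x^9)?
- 60480 x^{3}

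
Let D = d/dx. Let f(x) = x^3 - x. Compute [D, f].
3 x^{2} - 1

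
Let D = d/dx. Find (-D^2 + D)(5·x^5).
25 x^{3} \left(x - 4\right)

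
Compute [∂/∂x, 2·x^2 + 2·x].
4 x + 2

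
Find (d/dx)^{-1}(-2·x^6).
- \frac{2 x^{7}}{7}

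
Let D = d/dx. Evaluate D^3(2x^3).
12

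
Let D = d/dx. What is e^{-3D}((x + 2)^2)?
x^{2} - 2 x + 1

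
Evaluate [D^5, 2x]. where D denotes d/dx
10D^{4}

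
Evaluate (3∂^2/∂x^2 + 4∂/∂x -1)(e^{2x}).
19 e^{2 x}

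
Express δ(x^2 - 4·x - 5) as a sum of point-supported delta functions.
\frac{\delta(x + 1) + \delta(x - 5)}{6}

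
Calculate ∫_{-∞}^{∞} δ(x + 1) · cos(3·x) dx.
\cos{\left(3 \right)}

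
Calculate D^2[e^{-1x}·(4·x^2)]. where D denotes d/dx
4 \left(x^{2} - 4 x + 2\right) e^{- x}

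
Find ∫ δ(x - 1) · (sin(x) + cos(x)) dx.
\cos{\left(1 \right)} + \sin{\left(1 \right)}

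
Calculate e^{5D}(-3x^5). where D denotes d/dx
- 3 x^{5} - 75 x^{4} - 750 x^{3} - 3750 x^{2} - 9375 x - 9375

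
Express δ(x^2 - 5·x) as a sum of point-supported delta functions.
\frac{\delta(x - 5) + \delta(x)}{5}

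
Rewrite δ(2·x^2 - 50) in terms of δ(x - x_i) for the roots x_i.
\frac{\delta(x - 5) + \delta(x + 5)}{20}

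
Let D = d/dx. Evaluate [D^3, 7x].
21D^{2}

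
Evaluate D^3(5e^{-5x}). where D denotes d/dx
- 625 e^{- 5 x}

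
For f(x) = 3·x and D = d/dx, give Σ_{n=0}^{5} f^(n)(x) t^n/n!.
3 t + 3 x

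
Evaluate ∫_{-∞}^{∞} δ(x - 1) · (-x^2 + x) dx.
0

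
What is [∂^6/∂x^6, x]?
6\frac{d^{5}}{dx^{5}}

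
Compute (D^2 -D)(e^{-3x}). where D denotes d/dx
12 e^{- 3 x}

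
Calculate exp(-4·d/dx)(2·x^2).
2 x^{2} - 16 x + 32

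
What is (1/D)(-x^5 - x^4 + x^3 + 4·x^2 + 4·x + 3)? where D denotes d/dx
- \frac{x^{6}}{6} - \frac{x^{5}}{5} + \frac{x^{4}}{4} + \frac{4 x^{3}}{3} + 2 x^{2} + 3 x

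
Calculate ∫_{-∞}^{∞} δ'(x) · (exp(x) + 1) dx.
-1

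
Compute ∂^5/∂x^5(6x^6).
4320 x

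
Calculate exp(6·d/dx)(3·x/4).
\frac{3 x}{4} + \frac{9}{2}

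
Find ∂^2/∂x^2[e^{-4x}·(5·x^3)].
10 x \left(8 x^{2} - 12 x + 3\right) e^{- 4 x}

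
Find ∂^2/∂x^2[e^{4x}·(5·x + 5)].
\left(80 x + 120\right) e^{4 x}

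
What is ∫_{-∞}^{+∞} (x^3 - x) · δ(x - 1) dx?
0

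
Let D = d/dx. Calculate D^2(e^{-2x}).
4 e^{- 2 x}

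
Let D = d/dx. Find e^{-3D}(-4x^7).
- 4 x^{7} + 84 x^{6} - 756 x^{5} + 3780 x^{4} - 11340 x^{3} + 20412 x^{2} - 20412 x + 8748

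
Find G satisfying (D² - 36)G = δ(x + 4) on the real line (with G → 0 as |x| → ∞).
-\frac{e^{-6|x + 4|}}{12}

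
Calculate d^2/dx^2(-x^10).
- 90 x^{8}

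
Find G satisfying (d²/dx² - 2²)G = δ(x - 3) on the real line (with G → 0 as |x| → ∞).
-\frac{e^{-2|x - 3|}}{4}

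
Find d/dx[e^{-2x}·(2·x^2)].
4 x \left(1 - x\right) e^{- 2 x}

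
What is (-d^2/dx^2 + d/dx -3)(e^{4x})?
- 15 e^{4 x}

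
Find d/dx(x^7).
7 x^{6}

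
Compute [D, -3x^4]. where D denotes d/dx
- 12 x^{3}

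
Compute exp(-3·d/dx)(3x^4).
3 x^{4} - 36 x^{3} + 162 x^{2} - 324 x + 243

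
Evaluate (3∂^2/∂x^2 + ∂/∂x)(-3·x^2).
- 6 x - 18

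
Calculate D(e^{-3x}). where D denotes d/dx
- 3 e^{- 3 x}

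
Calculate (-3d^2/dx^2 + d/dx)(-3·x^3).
9 x \left(6 - x\right)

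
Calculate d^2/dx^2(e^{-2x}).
4 e^{- 2 x}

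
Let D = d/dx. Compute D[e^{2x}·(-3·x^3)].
x^{2} \left(- 6 x - 9\right) e^{2 x}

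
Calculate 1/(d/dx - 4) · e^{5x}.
e^{5 x}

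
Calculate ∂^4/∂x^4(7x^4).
168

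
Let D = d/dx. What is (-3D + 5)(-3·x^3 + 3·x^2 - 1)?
- 15 x^{3} + 42 x^{2} - 18 x - 5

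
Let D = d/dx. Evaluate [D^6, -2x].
-12D^{5}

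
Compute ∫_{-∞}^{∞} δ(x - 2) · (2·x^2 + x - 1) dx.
9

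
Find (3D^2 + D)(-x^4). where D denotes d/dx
4 x^{2} \left(- x - 9\right)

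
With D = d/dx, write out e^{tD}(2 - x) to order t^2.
- t - x + 2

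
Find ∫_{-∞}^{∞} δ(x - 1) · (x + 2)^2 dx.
9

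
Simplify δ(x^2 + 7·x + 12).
\frac{\delta(x + 3) + \delta(x + 4)}{1}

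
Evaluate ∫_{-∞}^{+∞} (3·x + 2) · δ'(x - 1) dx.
-3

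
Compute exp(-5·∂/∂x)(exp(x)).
e^{x - 5}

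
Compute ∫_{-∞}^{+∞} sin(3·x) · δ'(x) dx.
-3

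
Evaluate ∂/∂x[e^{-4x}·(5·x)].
5 \left(1 - 4 x\right) e^{- 4 x}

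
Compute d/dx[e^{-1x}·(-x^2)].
x \left(x - 2\right) e^{- x}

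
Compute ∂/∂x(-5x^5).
- 25 x^{4}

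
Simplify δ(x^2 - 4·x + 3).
\frac{\delta(x - 1) + \delta(x - 3)}{2}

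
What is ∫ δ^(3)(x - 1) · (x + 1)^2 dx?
0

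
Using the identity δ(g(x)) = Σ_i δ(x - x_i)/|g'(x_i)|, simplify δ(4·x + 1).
\frac{\delta(x + 1/4)}{4}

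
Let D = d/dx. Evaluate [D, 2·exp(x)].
2 e^{x}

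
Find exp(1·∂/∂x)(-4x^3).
- 4 x^{3} - 12 x^{2} - 12 x - 4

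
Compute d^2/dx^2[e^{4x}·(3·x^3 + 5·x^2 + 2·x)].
\left(48 x^{3} + 152 x^{2} + 130 x + 26\right) e^{4 x}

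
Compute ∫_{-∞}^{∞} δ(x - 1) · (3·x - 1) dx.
2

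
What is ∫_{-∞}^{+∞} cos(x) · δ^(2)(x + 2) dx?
- \cos{\left(2 \right)}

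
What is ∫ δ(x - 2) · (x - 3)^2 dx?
1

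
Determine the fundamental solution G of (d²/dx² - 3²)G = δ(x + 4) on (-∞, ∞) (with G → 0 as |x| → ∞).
-\frac{e^{-3|x + 4|}}{6}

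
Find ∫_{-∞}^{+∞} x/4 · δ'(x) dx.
- \frac{1}{4}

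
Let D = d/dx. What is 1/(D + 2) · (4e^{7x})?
\frac{4 e^{7 x}}{9}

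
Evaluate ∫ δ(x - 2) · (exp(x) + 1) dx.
1 + e^{2}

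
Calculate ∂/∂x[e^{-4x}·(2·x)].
2 \left(1 - 4 x\right) e^{- 4 x}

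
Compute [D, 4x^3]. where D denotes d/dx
12 x^{2}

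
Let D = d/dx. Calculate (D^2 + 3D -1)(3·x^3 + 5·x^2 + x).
- 3 x^{3} + 22 x^{2} + 47 x + 13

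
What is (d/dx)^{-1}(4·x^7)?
\frac{x^{8}}{2}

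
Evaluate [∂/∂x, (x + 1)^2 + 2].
2 x + 2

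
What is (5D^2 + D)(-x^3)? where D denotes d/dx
3 x \left(- x - 10\right)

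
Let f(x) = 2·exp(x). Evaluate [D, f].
2 e^{x}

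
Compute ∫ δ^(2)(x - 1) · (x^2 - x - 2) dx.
2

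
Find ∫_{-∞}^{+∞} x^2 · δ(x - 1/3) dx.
\frac{1}{9}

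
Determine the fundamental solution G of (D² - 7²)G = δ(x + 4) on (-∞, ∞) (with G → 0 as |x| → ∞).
-\frac{e^{-7|x + 4|}}{14}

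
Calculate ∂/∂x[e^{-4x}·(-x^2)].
2 x \left(2 x - 1\right) e^{- 4 x}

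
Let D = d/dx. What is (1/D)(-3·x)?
- \frac{3 x^{2}}{2}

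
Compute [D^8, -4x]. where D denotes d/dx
-32D^{7}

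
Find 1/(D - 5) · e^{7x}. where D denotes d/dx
\frac{e^{7 x}}{2}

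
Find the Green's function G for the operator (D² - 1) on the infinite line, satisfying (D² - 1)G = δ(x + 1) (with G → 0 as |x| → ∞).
-\frac{e^{-|x + 1|}}{2}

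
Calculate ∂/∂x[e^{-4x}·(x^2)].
2 x \left(1 - 2 x\right) e^{- 4 x}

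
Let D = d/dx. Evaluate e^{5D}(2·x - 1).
2 x + 9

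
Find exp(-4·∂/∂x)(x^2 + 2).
x^{2} - 8 x + 18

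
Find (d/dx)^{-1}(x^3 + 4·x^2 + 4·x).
\frac{x^{4}}{4} + \frac{4 x^{3}}{3} + 2 x^{2}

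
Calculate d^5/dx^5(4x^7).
10080 x^{2}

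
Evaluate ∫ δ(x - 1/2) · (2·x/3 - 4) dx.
- \frac{11}{3}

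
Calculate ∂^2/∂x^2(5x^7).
210 x^{5}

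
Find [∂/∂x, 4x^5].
20 x^{4}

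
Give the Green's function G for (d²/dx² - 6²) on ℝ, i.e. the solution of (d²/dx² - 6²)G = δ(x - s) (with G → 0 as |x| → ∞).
-\frac{e^{-6|x-s|}}{12}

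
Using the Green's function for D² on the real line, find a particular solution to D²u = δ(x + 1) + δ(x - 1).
\frac{|x + 1|}{2} + \frac{|x - 1|}{2}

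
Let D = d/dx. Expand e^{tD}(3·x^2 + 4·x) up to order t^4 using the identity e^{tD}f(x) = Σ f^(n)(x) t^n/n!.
3 t^{2} + 2 t \left(3 x + 2\right) + 3 x^{2} + 4 x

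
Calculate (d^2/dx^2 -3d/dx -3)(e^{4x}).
e^{4 x}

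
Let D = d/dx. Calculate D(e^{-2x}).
- 2 e^{- 2 x}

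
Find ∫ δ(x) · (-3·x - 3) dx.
-3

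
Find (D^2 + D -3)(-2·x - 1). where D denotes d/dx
6 x + 1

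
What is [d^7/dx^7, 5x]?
35\frac{d^{6}}{dx^{6}}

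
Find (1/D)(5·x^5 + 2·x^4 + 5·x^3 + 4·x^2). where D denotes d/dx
\frac{5 x^{6}}{6} + \frac{2 x^{5}}{5} + \frac{5 x^{4}}{4} + \frac{4 x^{3}}{3}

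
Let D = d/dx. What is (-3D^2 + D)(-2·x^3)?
6 x \left(6 - x\right)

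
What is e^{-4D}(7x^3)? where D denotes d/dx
7 x^{3} - 84 x^{2} + 336 x - 448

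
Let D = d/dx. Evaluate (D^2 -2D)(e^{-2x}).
8 e^{- 2 x}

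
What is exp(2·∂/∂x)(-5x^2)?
- 5 x^{2} - 20 x - 20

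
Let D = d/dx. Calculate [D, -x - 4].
-1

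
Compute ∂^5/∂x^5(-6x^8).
- 40320 x^{3}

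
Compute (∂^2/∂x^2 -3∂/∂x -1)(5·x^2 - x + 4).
- 5 x^{2} - 29 x + 9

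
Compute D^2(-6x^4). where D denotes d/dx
- 72 x^{2}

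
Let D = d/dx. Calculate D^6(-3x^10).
- 453600 x^{4}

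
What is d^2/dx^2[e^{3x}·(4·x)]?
\left(36 x + 24\right) e^{3 x}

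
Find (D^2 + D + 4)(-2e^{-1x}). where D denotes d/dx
- 8 e^{- x}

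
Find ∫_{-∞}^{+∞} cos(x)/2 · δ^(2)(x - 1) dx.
- \frac{\cos{\left(1 \right)}}{2}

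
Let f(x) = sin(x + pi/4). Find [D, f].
\cos{\left(x + \frac{\pi}{4} \right)}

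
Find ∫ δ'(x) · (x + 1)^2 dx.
-2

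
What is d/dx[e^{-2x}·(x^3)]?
x^{2} \left(3 - 2 x\right) e^{- 2 x}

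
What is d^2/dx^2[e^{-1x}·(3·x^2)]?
3 \left(x^{2} - 4 x + 2\right) e^{- x}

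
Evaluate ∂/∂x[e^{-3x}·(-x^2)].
x \left(3 x - 2\right) e^{- 3 x}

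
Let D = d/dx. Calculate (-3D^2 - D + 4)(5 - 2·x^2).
- 8 x^{2} + 4 x + 32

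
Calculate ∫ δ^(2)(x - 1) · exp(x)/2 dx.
\frac{e}{2}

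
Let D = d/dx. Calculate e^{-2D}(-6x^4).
- 6 x^{4} + 48 x^{3} - 144 x^{2} + 192 x - 96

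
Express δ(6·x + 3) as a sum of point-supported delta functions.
\frac{\delta(x + 1/2)}{6}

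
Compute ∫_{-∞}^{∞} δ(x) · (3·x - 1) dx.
-1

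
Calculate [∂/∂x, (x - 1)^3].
3 \left(x - 1\right)^{2}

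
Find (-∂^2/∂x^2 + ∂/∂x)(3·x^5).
15 x^{3} \left(x - 4\right)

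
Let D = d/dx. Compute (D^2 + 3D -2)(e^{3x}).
16 e^{3 x}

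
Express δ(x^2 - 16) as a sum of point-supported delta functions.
\frac{\delta(x - 4) + \delta(x + 4)}{8}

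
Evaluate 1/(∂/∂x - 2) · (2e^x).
- 2 e^{x}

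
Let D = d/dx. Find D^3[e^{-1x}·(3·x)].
3 \left(3 - x\right) e^{- x}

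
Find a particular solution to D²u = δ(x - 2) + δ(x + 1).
\frac{|x - 2|}{2} + \frac{|x + 1|}{2}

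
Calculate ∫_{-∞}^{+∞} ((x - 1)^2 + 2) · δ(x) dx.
3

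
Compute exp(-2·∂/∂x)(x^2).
x^{2} - 4 x + 4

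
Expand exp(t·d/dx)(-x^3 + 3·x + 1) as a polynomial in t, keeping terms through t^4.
- t^{3} - 3 t^{2} x - 3 t \left(x^{2} - 1\right) - x^{3} + 3 x + 1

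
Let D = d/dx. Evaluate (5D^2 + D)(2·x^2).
4 x + 20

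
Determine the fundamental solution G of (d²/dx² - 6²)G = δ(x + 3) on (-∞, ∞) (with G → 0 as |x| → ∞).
-\frac{e^{-6|x + 3|}}{12}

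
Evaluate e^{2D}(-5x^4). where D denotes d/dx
- 5 x^{4} - 40 x^{3} - 120 x^{2} - 160 x - 80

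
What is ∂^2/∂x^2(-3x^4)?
- 36 x^{2}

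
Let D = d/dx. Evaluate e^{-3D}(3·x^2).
3 x^{2} - 18 x + 27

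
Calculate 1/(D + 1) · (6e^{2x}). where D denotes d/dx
2 e^{2 x}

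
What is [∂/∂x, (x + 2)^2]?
2 x + 4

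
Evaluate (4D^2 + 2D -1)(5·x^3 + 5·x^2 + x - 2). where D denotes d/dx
- 5 x^{3} + 25 x^{2} + 139 x + 44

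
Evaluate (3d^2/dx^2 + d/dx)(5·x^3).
15 x \left(x + 6\right)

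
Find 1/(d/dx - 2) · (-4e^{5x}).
- \frac{4 e^{5 x}}{3}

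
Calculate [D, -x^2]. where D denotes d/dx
- 2 x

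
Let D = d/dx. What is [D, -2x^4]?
- 8 x^{3}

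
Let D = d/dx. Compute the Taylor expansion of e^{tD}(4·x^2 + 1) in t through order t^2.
4 t^{2} + 8 t x + 4 x^{2} + 1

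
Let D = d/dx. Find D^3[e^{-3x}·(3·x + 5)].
27 \left(- 3 x - 2\right) e^{- 3 x}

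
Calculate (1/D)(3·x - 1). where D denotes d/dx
\frac{3 x^{2}}{2} - x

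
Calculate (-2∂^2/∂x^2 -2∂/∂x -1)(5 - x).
x - 3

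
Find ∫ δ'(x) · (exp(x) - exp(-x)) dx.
-2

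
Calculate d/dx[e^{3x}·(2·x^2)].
2 x \left(3 x + 2\right) e^{3 x}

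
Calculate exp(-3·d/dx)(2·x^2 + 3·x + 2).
2 x^{2} - 9 x + 11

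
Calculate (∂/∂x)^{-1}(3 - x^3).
- \frac{x^{4}}{4} + 3 x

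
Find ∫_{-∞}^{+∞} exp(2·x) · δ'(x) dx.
-2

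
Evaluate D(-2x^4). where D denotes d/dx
- 8 x^{3}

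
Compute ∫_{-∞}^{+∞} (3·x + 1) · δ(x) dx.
1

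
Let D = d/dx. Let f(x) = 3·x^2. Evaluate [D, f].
6 x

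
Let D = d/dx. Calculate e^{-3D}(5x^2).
5 x^{2} - 30 x + 45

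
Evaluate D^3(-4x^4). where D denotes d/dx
- 96 x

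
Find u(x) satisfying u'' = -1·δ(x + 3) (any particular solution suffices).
-\frac{|x + 3|}{2}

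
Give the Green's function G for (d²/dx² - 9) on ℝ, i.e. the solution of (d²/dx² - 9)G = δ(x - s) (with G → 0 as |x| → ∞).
-\frac{e^{-3|x-s|}}{6}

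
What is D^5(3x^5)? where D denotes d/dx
360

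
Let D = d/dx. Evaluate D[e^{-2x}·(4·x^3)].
x^{2} \left(12 - 8 x\right) e^{- 2 x}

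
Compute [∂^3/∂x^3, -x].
-3\frac{d^{2}}{dx^{2}}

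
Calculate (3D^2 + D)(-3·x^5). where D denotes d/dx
15 x^{3} \left(- x - 12\right)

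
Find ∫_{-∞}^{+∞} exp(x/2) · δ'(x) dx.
- \frac{1}{2}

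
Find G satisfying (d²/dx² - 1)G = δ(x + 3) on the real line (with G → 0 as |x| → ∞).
-\frac{e^{-|x + 3|}}{2}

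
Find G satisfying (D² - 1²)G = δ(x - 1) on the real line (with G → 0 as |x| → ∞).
-\frac{e^{-|x - 1|}}{2}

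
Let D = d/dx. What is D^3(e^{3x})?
27 e^{3 x}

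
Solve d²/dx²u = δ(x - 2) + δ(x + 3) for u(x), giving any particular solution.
\frac{|x - 2|}{2} + \frac{|x + 3|}{2}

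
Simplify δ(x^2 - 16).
\frac{\delta(x - 4) + \delta(x + 4)}{8}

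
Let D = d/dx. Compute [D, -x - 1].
-1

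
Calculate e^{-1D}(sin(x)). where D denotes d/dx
\sin{\left(x - 1 \right)}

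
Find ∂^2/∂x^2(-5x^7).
- 210 x^{5}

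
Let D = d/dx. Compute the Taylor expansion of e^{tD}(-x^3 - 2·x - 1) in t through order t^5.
- t^{3} - 3 t^{2} x - t \left(3 x^{2} + 2\right) - x^{3} - 2 x - 1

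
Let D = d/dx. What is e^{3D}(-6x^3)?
- 6 x^{3} - 54 x^{2} - 162 x - 162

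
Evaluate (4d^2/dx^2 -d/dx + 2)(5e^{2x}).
80 e^{2 x}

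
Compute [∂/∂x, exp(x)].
e^{x}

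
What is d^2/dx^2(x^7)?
42 x^{5}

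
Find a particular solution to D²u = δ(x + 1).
\frac{|x + 1|}{2}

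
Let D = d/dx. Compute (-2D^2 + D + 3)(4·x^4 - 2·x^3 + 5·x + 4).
12 x^{4} + 10 x^{3} - 102 x^{2} + 39 x + 17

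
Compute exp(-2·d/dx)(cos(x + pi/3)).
\cos{\left(x - 2 + \frac{\pi}{3} \right)}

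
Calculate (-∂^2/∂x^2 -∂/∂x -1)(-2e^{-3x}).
14 e^{- 3 x}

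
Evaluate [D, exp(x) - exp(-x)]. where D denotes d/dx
2 \cosh{\left(x \right)}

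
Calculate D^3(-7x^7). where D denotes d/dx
- 1470 x^{4}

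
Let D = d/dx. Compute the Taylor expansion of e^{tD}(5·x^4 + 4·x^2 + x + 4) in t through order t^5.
5 t^{4} + 20 t^{3} x + t^{2} \left(30 x^{2} + 4\right) + t \left(20 x^{3} + 8 x + 1\right) + 5 x^{4} + 4 x^{2} + x + 4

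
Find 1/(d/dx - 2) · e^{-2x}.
- \frac{e^{- 2 x}}{4}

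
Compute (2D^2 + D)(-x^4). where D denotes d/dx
4 x^{2} \left(- x - 6\right)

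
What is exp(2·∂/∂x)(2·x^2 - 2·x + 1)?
2 x^{2} + 6 x + 5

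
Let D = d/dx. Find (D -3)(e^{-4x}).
- 7 e^{- 4 x}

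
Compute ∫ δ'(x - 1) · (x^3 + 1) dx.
-3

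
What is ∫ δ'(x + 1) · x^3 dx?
-3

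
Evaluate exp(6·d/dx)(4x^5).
4 x^{5} + 120 x^{4} + 1440 x^{3} + 8640 x^{2} + 25920 x + 31104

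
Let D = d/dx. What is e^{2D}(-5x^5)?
- 5 x^{5} - 50 x^{4} - 200 x^{3} - 400 x^{2} - 400 x - 160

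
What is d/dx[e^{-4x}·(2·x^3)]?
x^{2} \left(6 - 8 x\right) e^{- 4 x}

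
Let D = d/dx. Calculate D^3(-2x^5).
- 120 x^{2}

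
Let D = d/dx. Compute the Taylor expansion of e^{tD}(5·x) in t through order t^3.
5 t + 5 x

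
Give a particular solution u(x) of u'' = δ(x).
\frac{|x|}{2}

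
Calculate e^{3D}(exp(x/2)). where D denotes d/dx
e^{\frac{x}{2} + \frac{3}{2}}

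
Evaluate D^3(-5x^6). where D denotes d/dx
- 600 x^{3}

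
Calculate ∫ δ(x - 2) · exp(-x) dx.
e^{-2}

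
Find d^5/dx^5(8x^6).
5760 x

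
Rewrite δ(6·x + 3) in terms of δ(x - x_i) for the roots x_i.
\frac{\delta(x + 1/2)}{6}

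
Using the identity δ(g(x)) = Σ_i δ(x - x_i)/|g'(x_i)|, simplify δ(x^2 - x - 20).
\frac{\delta(x - 5) + \delta(x + 4)}{9}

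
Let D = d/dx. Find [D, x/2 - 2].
\frac{1}{2}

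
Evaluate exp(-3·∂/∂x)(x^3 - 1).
x^{3} - 9 x^{2} + 27 x - 28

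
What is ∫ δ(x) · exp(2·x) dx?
1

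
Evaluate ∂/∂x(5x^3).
15 x^{2}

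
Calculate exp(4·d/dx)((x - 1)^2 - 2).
x^{2} + 6 x + 7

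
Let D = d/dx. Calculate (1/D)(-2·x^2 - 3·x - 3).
- \frac{2 x^{3}}{3} - \frac{3 x^{2}}{2} - 3 x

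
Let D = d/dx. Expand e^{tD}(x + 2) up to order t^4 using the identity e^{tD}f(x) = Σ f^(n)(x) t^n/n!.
t + x + 2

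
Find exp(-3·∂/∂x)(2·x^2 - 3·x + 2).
2 x^{2} - 15 x + 29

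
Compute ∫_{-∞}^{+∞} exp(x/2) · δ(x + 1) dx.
e^{- \frac{1}{2}}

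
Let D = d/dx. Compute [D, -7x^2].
- 14 x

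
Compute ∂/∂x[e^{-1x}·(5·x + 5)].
- 5 x e^{- x}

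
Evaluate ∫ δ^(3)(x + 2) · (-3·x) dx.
0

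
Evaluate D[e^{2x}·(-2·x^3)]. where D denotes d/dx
x^{2} \left(- 4 x - 6\right) e^{2 x}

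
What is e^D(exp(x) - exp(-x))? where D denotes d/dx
2 \sinh{\left(x + 1 \right)}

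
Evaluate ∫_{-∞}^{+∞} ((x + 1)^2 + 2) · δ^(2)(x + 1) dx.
2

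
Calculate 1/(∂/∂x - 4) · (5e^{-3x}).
- \frac{5 e^{- 3 x}}{7}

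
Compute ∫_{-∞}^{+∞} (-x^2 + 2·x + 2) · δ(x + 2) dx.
-6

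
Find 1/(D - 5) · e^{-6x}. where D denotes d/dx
- \frac{e^{- 6 x}}{11}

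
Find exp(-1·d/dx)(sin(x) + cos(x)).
\sqrt{2} \cos{\left(- x + \frac{\pi}{4} + 1 \right)}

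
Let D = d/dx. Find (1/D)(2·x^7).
\frac{x^{8}}{4}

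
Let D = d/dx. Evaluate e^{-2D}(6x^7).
6 x^{7} - 84 x^{6} + 504 x^{5} - 1680 x^{4} + 3360 x^{3} - 4032 x^{2} + 2688 x - 768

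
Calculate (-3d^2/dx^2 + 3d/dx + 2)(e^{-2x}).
- 16 e^{- 2 x}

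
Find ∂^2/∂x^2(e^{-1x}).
e^{- x}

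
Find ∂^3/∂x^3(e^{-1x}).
- e^{- x}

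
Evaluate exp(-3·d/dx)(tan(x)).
\tan{\left(x - 3 \right)}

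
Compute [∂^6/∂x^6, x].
6\frac{d^{5}}{dx^{5}}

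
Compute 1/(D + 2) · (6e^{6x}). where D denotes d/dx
\frac{3 e^{6 x}}{4}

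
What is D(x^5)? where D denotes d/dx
5 x^{4}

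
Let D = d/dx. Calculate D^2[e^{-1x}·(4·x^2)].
4 \left(x^{2} - 4 x + 2\right) e^{- x}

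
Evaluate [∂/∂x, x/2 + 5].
\frac{1}{2}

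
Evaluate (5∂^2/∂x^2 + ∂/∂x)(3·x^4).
12 x^{2} \left(x + 15\right)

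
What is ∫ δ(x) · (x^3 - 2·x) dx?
0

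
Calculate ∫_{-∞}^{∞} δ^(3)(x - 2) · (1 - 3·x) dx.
0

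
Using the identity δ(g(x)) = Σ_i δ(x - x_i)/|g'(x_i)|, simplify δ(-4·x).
\frac{\delta(x)}{4}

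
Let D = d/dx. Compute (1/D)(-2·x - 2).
- x^{2} - 2 x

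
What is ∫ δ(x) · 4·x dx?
0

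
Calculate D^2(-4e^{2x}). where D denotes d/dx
- 16 e^{2 x}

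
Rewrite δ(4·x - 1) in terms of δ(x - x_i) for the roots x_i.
\frac{\delta(x - 1/4)}{4}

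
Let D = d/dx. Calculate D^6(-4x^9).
- 241920 x^{3}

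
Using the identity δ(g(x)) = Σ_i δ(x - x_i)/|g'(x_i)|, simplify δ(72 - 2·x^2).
\frac{\delta(x - 6) + \delta(x + 6)}{24}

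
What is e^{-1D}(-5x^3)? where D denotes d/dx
- 5 x^{3} + 15 x^{2} - 15 x + 5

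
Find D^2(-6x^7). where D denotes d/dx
- 252 x^{5}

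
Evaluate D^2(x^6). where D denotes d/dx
30 x^{4}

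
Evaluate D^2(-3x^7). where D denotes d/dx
- 126 x^{5}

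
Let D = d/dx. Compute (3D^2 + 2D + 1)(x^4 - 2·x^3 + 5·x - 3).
x^{4} + 6 x^{3} + 24 x^{2} - 31 x + 7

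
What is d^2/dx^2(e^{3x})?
9 e^{3 x}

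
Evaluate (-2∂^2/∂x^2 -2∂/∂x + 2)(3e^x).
- 6 e^{x}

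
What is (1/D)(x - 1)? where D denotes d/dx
\frac{x^{2}}{2} - x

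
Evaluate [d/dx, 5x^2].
10 x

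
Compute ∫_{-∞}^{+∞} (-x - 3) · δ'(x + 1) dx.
1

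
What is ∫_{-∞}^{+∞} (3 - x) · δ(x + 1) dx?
4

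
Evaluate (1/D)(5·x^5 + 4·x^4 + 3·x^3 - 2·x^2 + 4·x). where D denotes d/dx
\frac{5 x^{6}}{6} + \frac{4 x^{5}}{5} + \frac{3 x^{4}}{4} - \frac{2 x^{3}}{3} + 2 x^{2}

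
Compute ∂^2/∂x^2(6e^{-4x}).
96 e^{- 4 x}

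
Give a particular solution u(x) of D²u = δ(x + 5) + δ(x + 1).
\frac{|x + 5|}{2} + \frac{|x + 1|}{2}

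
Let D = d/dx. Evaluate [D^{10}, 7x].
70D^{9}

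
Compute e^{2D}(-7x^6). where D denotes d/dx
- 7 x^{6} - 84 x^{5} - 420 x^{4} - 1120 x^{3} - 1680 x^{2} - 1344 x - 448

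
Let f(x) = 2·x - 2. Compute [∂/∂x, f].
2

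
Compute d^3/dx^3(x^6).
120 x^{3}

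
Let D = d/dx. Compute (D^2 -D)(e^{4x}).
12 e^{4 x}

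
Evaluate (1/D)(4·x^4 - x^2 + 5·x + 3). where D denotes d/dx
\frac{4 x^{5}}{5} - \frac{x^{3}}{3} + \frac{5 x^{2}}{2} + 3 x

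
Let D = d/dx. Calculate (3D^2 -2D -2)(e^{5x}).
63 e^{5 x}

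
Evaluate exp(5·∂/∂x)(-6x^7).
- 6 x^{7} - 210 x^{6} - 3150 x^{5} - 26250 x^{4} - 131250 x^{3} - 393750 x^{2} - 656250 x - 468750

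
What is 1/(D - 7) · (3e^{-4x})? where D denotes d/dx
- \frac{3 e^{- 4 x}}{11}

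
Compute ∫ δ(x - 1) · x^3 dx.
1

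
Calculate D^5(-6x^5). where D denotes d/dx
-720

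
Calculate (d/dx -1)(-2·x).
2 x - 2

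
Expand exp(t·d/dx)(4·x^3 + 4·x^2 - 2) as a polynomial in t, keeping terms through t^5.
4 t^{3} + 4 t^{2} \left(3 x + 1\right) + 4 t x \left(3 x + 2\right) + 4 x^{3} + 4 x^{2} - 2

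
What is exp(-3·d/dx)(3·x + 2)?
3 x - 7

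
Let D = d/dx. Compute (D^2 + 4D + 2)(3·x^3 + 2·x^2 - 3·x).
6 x^{3} + 40 x^{2} + 28 x - 8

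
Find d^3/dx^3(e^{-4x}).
- 64 e^{- 4 x}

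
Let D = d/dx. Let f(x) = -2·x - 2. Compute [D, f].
-2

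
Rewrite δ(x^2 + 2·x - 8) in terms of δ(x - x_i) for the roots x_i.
\frac{\delta(x + 4) + \delta(x - 2)}{6}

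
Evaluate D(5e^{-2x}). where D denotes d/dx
- 10 e^{- 2 x}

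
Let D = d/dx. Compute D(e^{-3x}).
- 3 e^{- 3 x}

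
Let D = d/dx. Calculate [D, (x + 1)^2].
2 x + 2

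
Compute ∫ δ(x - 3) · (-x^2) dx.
-9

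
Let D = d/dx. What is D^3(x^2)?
0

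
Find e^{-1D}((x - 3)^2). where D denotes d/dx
x^{2} - 8 x + 16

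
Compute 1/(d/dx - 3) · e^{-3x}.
- \frac{e^{- 3 x}}{6}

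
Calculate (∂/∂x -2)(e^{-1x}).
- 3 e^{- x}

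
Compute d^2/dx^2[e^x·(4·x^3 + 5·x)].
\left(4 x^{3} + 24 x^{2} + 29 x + 10\right) e^{x}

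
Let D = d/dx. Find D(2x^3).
6 x^{2}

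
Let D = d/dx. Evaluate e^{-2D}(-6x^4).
- 6 x^{4} + 48 x^{3} - 144 x^{2} + 192 x - 96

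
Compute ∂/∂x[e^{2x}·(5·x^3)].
x^{2} \left(10 x + 15\right) e^{2 x}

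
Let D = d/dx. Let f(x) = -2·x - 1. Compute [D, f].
-2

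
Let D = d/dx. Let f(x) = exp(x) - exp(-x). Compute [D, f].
2 \cosh{\left(x \right)}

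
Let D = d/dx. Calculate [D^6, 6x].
36D^{5}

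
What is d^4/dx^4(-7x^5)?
- 840 x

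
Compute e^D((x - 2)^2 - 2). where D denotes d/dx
x^{2} - 2 x - 1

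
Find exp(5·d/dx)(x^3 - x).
x^{3} + 15 x^{2} + 74 x + 120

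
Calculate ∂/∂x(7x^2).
14 x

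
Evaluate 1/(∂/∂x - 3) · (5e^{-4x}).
- \frac{5 e^{- 4 x}}{7}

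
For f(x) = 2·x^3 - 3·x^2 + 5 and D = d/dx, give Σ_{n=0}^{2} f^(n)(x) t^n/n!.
t^{2} \left(6 x - 3\right) + 6 t x \left(x - 1\right) + 2 x^{3} - 3 x^{2} + 5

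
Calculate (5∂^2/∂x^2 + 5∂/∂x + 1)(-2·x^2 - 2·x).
- 2 x^{2} - 22 x - 30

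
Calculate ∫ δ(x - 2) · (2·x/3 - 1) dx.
\frac{1}{3}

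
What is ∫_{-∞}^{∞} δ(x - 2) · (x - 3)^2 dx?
1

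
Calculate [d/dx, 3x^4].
12 x^{3}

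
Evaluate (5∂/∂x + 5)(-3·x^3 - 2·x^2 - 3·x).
- 15 x^{3} - 55 x^{2} - 35 x - 15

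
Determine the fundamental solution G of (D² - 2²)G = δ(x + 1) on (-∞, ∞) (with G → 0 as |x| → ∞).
-\frac{e^{-2|x + 1|}}{4}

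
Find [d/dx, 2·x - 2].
2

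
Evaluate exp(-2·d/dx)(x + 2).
x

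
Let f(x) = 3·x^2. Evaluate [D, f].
6 x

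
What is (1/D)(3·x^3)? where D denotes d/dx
\frac{3 x^{4}}{4}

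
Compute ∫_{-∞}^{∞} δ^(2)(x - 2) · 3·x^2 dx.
6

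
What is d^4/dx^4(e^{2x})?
16 e^{2 x}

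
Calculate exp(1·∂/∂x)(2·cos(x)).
2 \cos{\left(x + 1 \right)}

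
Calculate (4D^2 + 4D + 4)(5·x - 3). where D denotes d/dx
20 x + 8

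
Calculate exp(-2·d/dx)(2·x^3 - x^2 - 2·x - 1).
2 x^{3} - 13 x^{2} + 26 x - 17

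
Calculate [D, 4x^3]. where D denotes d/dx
12 x^{2}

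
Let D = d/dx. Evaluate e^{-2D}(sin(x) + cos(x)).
\sqrt{2} \cos{\left(- x + \frac{\pi}{4} + 2 \right)}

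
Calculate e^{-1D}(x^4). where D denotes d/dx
x^{4} - 4 x^{3} + 6 x^{2} - 4 x + 1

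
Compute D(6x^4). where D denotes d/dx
24 x^{3}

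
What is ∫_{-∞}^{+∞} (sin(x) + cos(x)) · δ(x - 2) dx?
\cos{\left(2 \right)} + \sin{\left(2 \right)}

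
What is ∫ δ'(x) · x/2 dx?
- \frac{1}{2}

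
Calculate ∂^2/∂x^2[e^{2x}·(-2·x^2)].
\left(- 8 x^{2} - 16 x - 4\right) e^{2 x}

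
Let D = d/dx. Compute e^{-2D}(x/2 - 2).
\frac{x}{2} - 3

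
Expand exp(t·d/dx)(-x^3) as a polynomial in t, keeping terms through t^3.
- t^{3} - 3 t^{2} x - 3 t x^{2} - x^{3}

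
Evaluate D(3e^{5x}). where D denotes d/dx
15 e^{5 x}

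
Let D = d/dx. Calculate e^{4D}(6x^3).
6 x^{3} + 72 x^{2} + 288 x + 384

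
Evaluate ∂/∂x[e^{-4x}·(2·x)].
2 \left(1 - 4 x\right) e^{- 4 x}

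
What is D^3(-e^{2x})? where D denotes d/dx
- 8 e^{2 x}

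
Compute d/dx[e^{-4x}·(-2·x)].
2 \left(4 x - 1\right) e^{- 4 x}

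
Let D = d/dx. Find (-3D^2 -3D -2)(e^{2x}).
- 20 e^{2 x}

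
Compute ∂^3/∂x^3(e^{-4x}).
- 64 e^{- 4 x}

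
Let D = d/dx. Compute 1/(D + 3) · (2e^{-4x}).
- 2 e^{- 4 x}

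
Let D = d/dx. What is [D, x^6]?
6 x^{5}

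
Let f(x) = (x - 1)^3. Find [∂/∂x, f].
3 \left(x - 1\right)^{2}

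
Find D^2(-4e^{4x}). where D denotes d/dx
- 64 e^{4 x}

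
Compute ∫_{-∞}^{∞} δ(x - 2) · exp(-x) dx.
e^{-2}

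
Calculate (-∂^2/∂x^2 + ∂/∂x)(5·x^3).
15 x \left(x - 2\right)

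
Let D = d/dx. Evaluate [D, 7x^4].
28 x^{3}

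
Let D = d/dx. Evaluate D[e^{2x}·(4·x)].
\left(8 x + 4\right) e^{2 x}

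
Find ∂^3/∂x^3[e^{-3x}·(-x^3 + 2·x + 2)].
3 \left(9 x^{3} - 27 x^{2} - 2\right) e^{- 3 x}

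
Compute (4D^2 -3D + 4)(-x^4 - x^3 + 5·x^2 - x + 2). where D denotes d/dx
- 4 x^{4} + 8 x^{3} - 19 x^{2} - 58 x + 51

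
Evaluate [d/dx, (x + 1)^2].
2 x + 2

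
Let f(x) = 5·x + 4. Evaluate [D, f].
5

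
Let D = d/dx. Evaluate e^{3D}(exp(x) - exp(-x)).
2 \sinh{\left(x + 3 \right)}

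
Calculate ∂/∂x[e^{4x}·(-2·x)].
\left(- 8 x - 2\right) e^{4 x}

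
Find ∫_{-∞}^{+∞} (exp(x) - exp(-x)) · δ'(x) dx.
-2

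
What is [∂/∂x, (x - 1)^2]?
2 x - 2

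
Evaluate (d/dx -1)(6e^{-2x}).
- 18 e^{- 2 x}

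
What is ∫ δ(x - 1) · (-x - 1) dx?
-2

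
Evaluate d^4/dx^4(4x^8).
6720 x^{4}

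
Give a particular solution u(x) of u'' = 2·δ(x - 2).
|x - 2|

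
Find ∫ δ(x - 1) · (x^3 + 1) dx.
2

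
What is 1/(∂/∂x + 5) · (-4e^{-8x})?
\frac{4 e^{- 8 x}}{3}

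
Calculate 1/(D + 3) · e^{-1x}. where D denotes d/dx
\frac{e^{- x}}{2}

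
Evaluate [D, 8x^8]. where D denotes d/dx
64 x^{7}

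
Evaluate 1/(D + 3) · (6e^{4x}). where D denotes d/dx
\frac{6 e^{4 x}}{7}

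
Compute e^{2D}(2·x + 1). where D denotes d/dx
2 x + 5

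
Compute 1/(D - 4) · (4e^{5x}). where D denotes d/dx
4 e^{5 x}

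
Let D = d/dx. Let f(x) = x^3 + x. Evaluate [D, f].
3 x^{2} + 1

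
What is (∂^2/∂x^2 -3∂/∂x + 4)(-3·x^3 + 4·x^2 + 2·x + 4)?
- 12 x^{3} + 43 x^{2} - 34 x + 18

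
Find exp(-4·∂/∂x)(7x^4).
7 x^{4} - 112 x^{3} + 672 x^{2} - 1792 x + 1792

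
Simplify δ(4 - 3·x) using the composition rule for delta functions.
\frac{\delta(x - 4/3)}{3}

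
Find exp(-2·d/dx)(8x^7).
8 x^{7} - 112 x^{6} + 672 x^{5} - 2240 x^{4} + 4480 x^{3} - 5376 x^{2} + 3584 x - 1024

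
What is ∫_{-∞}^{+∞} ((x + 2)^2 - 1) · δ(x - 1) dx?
8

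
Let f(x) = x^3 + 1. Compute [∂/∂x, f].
3 x^{2}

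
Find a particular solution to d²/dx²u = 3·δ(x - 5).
\frac{3|x - 5|}{2}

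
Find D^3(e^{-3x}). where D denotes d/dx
- 27 e^{- 3 x}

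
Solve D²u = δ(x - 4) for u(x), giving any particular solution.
\frac{|x - 4|}{2}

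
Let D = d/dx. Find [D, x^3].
3 x^{2}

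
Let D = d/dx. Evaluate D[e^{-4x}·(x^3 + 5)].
\left(- 4 x^{3} + 3 x^{2} - 20\right) e^{- 4 x}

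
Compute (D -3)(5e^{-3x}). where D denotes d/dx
- 30 e^{- 3 x}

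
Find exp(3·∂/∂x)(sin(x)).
\sin{\left(x + 3 \right)}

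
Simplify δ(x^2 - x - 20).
\frac{\delta(x + 4) + \delta(x - 5)}{9}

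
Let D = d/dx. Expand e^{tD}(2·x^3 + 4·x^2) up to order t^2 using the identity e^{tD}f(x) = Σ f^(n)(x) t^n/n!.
2 t^{2} \left(3 x + 2\right) + 2 t x \left(3 x + 4\right) + 2 x^{3} + 4 x^{2}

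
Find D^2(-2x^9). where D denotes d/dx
- 144 x^{7}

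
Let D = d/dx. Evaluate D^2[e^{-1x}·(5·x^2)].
5 \left(x^{2} - 4 x + 2\right) e^{- x}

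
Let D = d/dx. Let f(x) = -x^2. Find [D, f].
- 2 x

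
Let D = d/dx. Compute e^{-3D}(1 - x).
4 - x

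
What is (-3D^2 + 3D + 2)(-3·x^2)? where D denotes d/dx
- 6 x^{2} - 18 x + 18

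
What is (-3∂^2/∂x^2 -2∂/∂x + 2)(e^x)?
- 3 e^{x}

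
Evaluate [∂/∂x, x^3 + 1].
3 x^{2}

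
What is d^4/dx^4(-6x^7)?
- 5040 x^{3}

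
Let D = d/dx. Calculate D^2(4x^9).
288 x^{7}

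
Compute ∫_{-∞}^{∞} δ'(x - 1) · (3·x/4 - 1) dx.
- \frac{3}{4}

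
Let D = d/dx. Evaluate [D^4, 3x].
12D^{3}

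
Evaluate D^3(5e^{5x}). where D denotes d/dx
625 e^{5 x}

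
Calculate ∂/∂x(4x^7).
28 x^{6}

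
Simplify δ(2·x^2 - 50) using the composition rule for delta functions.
\frac{\delta(x - 5) + \delta(x + 5)}{20}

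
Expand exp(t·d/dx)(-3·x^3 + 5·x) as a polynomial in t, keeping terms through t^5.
- 3 t^{3} - 9 t^{2} x - t \left(9 x^{2} - 5\right) - 3 x^{3} + 5 x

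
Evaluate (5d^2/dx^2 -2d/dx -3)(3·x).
- 9 x - 6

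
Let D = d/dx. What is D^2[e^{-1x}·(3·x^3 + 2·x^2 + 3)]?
\left(3 x^{3} - 16 x^{2} + 10 x + 7\right) e^{- x}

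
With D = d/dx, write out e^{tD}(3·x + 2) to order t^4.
3 t + 3 x + 2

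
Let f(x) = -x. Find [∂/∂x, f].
-1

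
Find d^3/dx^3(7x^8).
2352 x^{5}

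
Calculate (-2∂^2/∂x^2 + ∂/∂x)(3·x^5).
15 x^{3} \left(x - 8\right)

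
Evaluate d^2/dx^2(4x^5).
80 x^{3}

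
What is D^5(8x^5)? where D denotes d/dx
960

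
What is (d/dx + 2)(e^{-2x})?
0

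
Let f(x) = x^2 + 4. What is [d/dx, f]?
2 x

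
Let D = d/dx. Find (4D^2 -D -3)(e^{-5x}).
102 e^{- 5 x}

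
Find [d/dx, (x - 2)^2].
2 x - 4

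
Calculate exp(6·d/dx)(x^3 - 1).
x^{3} + 18 x^{2} + 108 x + 215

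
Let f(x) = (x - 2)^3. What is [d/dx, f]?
3 \left(x - 2\right)^{2}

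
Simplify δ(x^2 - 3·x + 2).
\frac{\delta(x - 1) + \delta(x - 2)}{1}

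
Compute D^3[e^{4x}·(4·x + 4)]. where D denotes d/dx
\left(256 x + 448\right) e^{4 x}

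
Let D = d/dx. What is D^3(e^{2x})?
8 e^{2 x}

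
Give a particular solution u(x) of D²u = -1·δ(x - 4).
-\frac{|x - 4|}{2}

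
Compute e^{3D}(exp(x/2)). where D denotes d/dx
e^{\frac{x}{2} + \frac{3}{2}}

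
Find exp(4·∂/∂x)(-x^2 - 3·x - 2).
- x^{2} - 11 x - 30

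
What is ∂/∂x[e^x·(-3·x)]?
3 \left(- x - 1\right) e^{x}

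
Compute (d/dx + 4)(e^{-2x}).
2 e^{- 2 x}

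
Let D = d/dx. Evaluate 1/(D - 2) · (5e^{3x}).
5 e^{3 x}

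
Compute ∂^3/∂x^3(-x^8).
- 336 x^{5}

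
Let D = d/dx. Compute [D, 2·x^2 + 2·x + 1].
4 x + 2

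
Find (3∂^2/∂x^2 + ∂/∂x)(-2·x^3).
6 x \left(- x - 6\right)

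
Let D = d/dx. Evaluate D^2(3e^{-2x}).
12 e^{- 2 x}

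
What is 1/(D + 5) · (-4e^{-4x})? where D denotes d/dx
- 4 e^{- 4 x}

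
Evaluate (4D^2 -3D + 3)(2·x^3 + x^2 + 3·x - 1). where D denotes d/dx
6 x^{3} - 15 x^{2} + 51 x - 4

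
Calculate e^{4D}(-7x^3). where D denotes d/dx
- 7 x^{3} - 84 x^{2} - 336 x - 448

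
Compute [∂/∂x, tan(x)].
\frac{1}{\cos^{2}{\left(x \right)}}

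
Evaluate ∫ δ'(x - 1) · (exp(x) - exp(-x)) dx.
- 2 \cosh{\left(1 \right)}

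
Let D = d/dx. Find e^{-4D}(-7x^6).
- 7 x^{6} + 168 x^{5} - 1680 x^{4} + 8960 x^{3} - 26880 x^{2} + 43008 x - 28672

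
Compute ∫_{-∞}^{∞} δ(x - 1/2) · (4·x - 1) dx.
1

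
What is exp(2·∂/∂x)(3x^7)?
3 x^{7} + 42 x^{6} + 252 x^{5} + 840 x^{4} + 1680 x^{3} + 2016 x^{2} + 1344 x + 384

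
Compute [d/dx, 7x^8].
56 x^{7}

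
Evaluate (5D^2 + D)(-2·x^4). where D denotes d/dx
8 x^{2} \left(- x - 15\right)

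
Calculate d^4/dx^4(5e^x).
5 e^{x}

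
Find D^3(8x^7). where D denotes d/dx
1680 x^{4}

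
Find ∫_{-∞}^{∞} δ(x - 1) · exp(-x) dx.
e^{-1}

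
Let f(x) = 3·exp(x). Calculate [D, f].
3 e^{x}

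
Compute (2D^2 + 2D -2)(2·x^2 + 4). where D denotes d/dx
4 x \left(2 - x\right)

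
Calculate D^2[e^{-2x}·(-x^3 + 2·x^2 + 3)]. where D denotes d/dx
2 \left(- 2 x^{3} + 10 x^{2} - 11 x + 8\right) e^{- 2 x}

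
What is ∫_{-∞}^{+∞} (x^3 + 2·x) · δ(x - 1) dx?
3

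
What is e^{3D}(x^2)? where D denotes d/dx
x^{2} + 6 x + 9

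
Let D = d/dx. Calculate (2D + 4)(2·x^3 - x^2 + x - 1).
8 x^{3} + 8 x^{2} - 2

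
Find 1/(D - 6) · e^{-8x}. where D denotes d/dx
- \frac{e^{- 8 x}}{14}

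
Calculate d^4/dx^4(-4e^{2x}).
- 64 e^{2 x}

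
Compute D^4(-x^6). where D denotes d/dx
- 360 x^{2}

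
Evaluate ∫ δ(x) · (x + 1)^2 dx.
1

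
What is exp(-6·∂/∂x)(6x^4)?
6 x^{4} - 144 x^{3} + 1296 x^{2} - 5184 x + 7776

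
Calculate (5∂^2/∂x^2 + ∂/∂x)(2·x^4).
8 x^{2} \left(x + 15\right)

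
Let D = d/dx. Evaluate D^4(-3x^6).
- 1080 x^{2}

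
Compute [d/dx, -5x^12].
- 60 x^{11}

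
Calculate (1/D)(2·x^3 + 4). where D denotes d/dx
\frac{x^{4}}{2} + 4 x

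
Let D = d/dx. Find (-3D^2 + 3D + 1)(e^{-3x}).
- 35 e^{- 3 x}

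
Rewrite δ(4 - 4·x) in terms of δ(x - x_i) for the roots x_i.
\frac{\delta(x - 1)}{4}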